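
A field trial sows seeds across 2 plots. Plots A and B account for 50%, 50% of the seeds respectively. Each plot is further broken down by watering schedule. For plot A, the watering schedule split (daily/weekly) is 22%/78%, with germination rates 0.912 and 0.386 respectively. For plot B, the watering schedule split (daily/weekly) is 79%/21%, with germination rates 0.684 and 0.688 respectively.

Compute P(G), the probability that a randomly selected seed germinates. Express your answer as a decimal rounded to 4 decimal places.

P(G) ≈ 0.5933

P(G|A) = 0.22·0.912 + 0.78·0.386 = 0.20064 + 0.30108 = 0.50172
P(G|B) = 0.79·0.684 + 0.21·0.688 = 0.54036 + 0.14448 = 0.68484
Then overall,
P(G) = 0.5·0.50172 + 0.5·0.68484
      = 0.25086 + 0.34242 = 0.59328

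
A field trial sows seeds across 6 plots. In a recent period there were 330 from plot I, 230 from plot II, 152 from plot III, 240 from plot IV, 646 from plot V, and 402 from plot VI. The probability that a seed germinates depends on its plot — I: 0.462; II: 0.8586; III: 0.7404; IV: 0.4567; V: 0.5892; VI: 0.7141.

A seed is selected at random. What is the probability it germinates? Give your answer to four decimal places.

Total: 330 + 230 + 152 + 240 + 646 + 402 = 2000.
P(I) = 330/2000 = 0.165. P(II) = 230/2000 = 0.115. P(III) = 152/2000 = 0.076. P(IV) = 240/2000 = 0.12. P(V) = 646/2000 = 0.323. P(VI) = 402/2000 = 0.201.
P(G) = P(G|I)·P(I) + P(G|II)·P(II) + P(G|III)·P(III) + P(G|IV)·P(IV) + P(G|V)·P(V) + P(G|VI)·P(VI)
      = 0.462·0.165 + 0.8586·0.115 + 0.7404·0.076 + 0.4567·0.12 + 0.5892·0.323 + 0.7141·0.201
      = 0.07623 + 0.098739 + 0.0562704 + 0.054804 + 0.1903116 + 0.1435341 = 0.6198891

0.6199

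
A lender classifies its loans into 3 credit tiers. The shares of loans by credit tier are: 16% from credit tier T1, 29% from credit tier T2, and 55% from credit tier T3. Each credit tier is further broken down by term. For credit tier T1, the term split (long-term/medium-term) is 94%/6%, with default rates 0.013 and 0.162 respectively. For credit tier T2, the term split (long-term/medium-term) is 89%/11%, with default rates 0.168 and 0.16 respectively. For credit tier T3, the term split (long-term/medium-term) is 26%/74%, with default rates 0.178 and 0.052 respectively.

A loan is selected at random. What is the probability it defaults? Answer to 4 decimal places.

P(D|T1) = 0.94·0.013 + 0.06·0.162 = 0.01222 + 0.00972 = 0.02194
P(D|T2) = 0.89·0.168 + 0.11·0.16 = 0.14952 + 0.0176 = 0.16712
P(D|T3) = 0.26·0.178 + 0.74·0.052 = 0.04628 + 0.03848 = 0.08476
By total probability over the outer partition,
P(D) = 0.16·0.02194 + 0.29·0.16712 + 0.55·0.08476
      = 0.0035104 + 0.0484648 + 0.046618 = 0.0985932

0.0986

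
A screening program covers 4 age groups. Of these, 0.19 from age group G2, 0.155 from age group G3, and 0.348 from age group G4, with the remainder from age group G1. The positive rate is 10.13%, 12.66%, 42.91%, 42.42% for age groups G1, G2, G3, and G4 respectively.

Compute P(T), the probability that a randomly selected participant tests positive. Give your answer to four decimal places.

P(G1) = 1 − (0.19 + 0.155 + 0.348) = 0.307.
P(T) = P(T|G1)·P(G1) + P(T|G2)·P(G2) + P(T|G3)·P(G3) + P(T|G4)·P(G4)
      = 0.1013·0.307 + 0.1266·0.19 + 0.4291·0.155 + 0.4242·0.348
      = 0.0310991 + 0.024054 + 0.0665105 + 0.1476216 = 0.2692852

0.2693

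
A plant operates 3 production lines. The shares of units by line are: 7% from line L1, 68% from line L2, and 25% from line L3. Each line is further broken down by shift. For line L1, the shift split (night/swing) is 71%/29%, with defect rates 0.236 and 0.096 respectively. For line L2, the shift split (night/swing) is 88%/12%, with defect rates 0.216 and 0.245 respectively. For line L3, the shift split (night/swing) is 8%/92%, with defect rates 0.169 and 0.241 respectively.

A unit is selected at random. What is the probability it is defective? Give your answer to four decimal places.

0.2217

P(D|L1) = 0.71·0.236 + 0.29·0.096 = 0.16756 + 0.02784 = 0.1954
P(D|L2) = 0.88·0.216 + 0.12·0.245 = 0.19008 + 0.0294 = 0.21948
P(D|L3) = 0.08·0.169 + 0.92·0.241 = 0.01352 + 0.22172 = 0.23524
By total probability over the outer partition,
P(D) = 0.07·0.1954 + 0.68·0.21948 + 0.25·0.23524
      = 0.013678 + 0.1492464 + 0.05881 = 0.2217344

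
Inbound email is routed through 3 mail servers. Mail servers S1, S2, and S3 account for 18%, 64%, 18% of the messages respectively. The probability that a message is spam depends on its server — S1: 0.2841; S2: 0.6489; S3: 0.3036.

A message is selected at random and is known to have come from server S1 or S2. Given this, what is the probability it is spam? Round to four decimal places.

P(S|J) ≈ 0.5688

Let J = {S1, S2}.
P(J) = 0.18 + 0.64 = 0.82.
P(S ∩ J) = 0.2841·0.18 + 0.6489·0.64 = 0.051138 + 0.415296 = 0.466434.
P(S | J) = 0.466434 / 0.82 = 0.568822…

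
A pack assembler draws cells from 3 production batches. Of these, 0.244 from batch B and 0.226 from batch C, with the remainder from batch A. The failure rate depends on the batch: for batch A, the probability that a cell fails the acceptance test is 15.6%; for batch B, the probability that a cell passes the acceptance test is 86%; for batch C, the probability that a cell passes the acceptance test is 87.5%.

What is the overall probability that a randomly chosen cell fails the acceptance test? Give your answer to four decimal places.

P(F) ≈ 0.1451

P(A) = 1 − (0.244 + 0.226) = 0.53.
P(F|B) = 1 − 0.86 = 0.14.
P(F|C) = 1 − 0.875 = 0.125.
P(F) = P(F|A)·P(A) + P(F|B)·P(B) + P(F|C)·P(C)
      = 0.156·0.53 + 0.14·0.244 + 0.125·0.226
      = 0.08268 + 0.03416 + 0.02825 = 0.14509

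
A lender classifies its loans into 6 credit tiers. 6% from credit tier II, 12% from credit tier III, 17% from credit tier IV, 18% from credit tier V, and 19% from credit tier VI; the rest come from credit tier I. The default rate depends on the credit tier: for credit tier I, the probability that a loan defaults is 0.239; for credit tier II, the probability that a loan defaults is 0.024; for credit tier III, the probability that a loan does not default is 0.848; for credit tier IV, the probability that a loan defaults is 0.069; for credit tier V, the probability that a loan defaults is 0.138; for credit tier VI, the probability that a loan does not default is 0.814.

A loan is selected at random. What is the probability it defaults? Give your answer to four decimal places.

P(I) = 1 − (0.06 + 0.12 + 0.17 + 0.18 + 0.19) = 0.28.
P(D|III) = 1 − 0.848 = 0.152.
P(D|VI) = 1 − 0.814 = 0.186.
P(D) = P(D|I)·P(I) + P(D|II)·P(II) + P(D|III)·P(III) + P(D|IV)·P(IV) + P(D|V)·P(V) + P(D|VI)·P(VI)
      = 0.239·0.28 + 0.024·0.06 + 0.152·0.12 + 0.069·0.17 + 0.138·0.18 + 0.186·0.19
      = 0.06692 + 0.00144 + 0.01824 + 0.01173 + 0.02484 + 0.03534 = 0.15851

0.1585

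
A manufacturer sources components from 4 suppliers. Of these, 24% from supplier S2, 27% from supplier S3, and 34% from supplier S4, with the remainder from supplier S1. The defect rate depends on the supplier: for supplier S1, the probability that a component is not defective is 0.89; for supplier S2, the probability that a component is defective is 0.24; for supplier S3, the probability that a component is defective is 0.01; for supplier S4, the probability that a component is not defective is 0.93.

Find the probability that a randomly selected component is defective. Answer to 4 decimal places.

P(D) ≈ 0.1006

P(S1) = 1 − (0.24 + 0.27 + 0.34) = 0.15.
P(D|S1) = 1 − 0.89 = 0.11.
P(D|S4) = 1 − 0.93 = 0.07.
Summing over the partition,
P(D) = P(D|S1)·P(S1) + P(D|S2)·P(S2) + P(D|S3)·P(S3) + P(D|S4)·P(S4)
      = 0.11·0.15 + 0.24·0.24 + 0.01·0.27 + 0.07·0.34
      = 0.0165 + 0.0576 + 0.0027 + 0.0238 = 0.1006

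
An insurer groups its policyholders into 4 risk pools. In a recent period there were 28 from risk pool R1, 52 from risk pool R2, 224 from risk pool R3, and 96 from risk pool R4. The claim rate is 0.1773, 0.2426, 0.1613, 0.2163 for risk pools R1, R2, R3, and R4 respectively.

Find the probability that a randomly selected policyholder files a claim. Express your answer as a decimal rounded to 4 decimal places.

0.1862

Total: 28 + 52 + 224 + 96 = 400.
P(R1) = 28/400 = 0.07. P(R2) = 52/400 = 0.13. P(R3) = 224/400 = 0.56. P(R4) = 96/400 = 0.24.
Using total probability over the partition,
P(C) = P(C|R1)·P(R1) + P(C|R2)·P(R2) + P(C|R3)·P(R3) + P(C|R4)·P(R4)
      = 0.1773·0.07 + 0.2426·0.13 + 0.1613·0.56 + 0.2163·0.24
      = 0.012411 + 0.031538 + 0.090328 + 0.051912 = 0.186189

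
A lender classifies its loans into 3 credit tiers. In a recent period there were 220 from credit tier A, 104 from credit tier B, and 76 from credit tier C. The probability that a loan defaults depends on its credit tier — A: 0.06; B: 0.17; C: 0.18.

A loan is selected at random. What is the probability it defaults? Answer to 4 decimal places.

0.1114

Total: 220 + 104 + 76 = 400.
P(A) = 220/400 = 0.55. P(B) = 104/400 = 0.26. P(C) = 76/400 = 0.19.
P(D) = P(D|A)·P(A) + P(D|B)·P(B) + P(D|C)·P(C)
      = 0.06·0.55 + 0.17·0.26 + 0.18·0.19
      = 0.033 + 0.0442 + 0.0342 = 0.1114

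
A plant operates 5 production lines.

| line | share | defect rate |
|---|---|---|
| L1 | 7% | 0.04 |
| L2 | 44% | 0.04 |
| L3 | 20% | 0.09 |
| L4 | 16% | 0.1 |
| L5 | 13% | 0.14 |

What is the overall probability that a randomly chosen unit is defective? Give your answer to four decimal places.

0.0726

Summing over the partition,
P(D) = P(D|L1)·P(L1) + P(D|L2)·P(L2) + P(D|L3)·P(L3) + P(D|L4)·P(L4) + P(D|L5)·P(L5)
      = 0.04·0.07 + 0.04·0.44 + 0.09·0.2 + 0.1·0.16 + 0.14·0.13
      = 0.0028 + 0.0176 + 0.018 + 0.016 + 0.0182 = 0.0726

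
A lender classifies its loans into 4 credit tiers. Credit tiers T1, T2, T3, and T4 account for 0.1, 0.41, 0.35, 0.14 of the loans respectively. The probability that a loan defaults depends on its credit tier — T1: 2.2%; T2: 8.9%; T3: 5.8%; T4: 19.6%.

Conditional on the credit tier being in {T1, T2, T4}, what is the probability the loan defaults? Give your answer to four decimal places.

Let S = {T1, T2, T4}.
P(S) = 0.1 + 0.41 + 0.14 = 0.65.
P(D ∩ S) = 0.022·0.1 + 0.089·0.41 + 0.196·0.14 = 0.0022 + 0.03649 + 0.02744 = 0.06613.
P(D | S) = 0.06613 / 0.65 = 0.101738…

0.1017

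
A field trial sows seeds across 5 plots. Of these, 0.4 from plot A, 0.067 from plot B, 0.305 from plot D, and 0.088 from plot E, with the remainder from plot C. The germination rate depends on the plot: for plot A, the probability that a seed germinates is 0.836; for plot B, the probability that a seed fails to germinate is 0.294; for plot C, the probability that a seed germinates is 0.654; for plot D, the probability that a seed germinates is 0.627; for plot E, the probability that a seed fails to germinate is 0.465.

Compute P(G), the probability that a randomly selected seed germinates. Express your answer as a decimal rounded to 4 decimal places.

P(C) = 1 − (0.4 + 0.067 + 0.305 + 0.088) = 0.14.
P(G|B) = 1 − 0.294 = 0.706.
P(G|E) = 1 − 0.465 = 0.535.
P(G) = P(G|A)·P(A) + P(G|B)·P(B) + P(G|C)·P(C) + P(G|D)·P(D) + P(G|E)·P(E)
      = 0.836·0.4 + 0.706·0.067 + 0.654·0.14 + 0.627·0.305 + 0.535·0.088
      = 0.3344 + 0.047302 + 0.09156 + 0.191235 + 0.04708 = 0.711577

0.7116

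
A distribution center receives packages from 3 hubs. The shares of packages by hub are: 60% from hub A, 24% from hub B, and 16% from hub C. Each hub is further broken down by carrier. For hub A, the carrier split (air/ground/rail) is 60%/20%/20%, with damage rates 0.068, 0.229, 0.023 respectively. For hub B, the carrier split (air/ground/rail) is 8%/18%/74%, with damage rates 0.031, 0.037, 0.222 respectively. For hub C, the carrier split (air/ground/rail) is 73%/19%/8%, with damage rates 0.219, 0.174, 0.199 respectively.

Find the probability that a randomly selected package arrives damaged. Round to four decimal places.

P(D|A) = 0.6·0.068 + 0.2·0.229 + 0.2·0.023 = 0.0408 + 0.0458 + 0.0046 = 0.0912
P(D|B) = 0.08·0.031 + 0.18·0.037 + 0.74·0.222 = 0.00248 + 0.00666 + 0.16428 = 0.17342
P(D|C) = 0.73·0.219 + 0.19·0.174 + 0.08·0.199 = 0.15987 + 0.03306 + 0.01592 = 0.20885
Then overall,
P(D) = 0.6·0.0912 + 0.24·0.17342 + 0.16·0.20885
      = 0.05472 + 0.0416208 + 0.033416 = 0.1297568

P(D) ≈ 0.1298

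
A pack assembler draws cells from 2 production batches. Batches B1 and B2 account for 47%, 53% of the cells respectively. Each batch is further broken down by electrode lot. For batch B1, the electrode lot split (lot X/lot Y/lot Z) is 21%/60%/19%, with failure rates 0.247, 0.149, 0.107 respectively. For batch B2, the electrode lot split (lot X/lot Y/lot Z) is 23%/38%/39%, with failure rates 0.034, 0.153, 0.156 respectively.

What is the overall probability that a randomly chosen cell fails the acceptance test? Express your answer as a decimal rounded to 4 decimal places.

P(F) ≈ 0.1432

P(F|B1) = 0.21·0.247 + 0.6·0.149 + 0.19·0.107 = 0.05187 + 0.0894 + 0.02033 = 0.1616
P(F|B2) = 0.23·0.034 + 0.38·0.153 + 0.39·0.156 = 0.00782 + 0.05814 + 0.06084 = 0.1268
Then overall,
P(F) = 0.47·0.1616 + 0.53·0.1268
      = 0.075952 + 0.067204 = 0.143156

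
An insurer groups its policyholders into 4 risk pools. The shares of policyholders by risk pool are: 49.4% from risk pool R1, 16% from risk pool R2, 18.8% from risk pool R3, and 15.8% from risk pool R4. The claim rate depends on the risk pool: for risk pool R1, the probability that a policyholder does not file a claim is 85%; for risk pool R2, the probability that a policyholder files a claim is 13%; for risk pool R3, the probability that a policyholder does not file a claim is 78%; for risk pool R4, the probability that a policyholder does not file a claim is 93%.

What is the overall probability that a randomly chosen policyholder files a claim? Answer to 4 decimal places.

P(C|R1) = 1 − 0.85 = 0.15.
P(C|R3) = 1 − 0.78 = 0.22.
P(C|R4) = 1 − 0.93 = 0.07.
By the law of total probability,
P(C) = P(C|R1)·P(R1) + P(C|R2)·P(R2) + P(C|R3)·P(R3) + P(C|R4)·P(R4)
      = 0.15·0.494 + 0.13·0.16 + 0.22·0.188 + 0.07·0.158
      = 0.0741 + 0.0208 + 0.04136 + 0.01106 = 0.14732

P(C) ≈ 0.1473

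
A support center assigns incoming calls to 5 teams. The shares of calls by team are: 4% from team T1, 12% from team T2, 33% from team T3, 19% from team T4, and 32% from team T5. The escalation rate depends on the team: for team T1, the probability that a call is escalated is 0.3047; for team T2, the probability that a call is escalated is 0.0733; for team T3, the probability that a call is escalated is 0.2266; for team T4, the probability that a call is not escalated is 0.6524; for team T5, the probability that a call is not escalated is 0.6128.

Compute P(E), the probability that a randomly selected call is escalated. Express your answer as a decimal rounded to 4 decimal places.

0.2857

P(E|T4) = 1 − 0.6524 = 0.3476.
P(E|T5) = 1 − 0.6128 = 0.3872.
Summing over the partition,
P(E) = P(E|T1)·P(T1) + P(E|T2)·P(T2) + P(E|T3)·P(T3) + P(E|T4)·P(T4) + P(E|T5)·P(T5)
      = 0.3047·0.04 + 0.0733·0.12 + 0.2266·0.33 + 0.3476·0.19 + 0.3872·0.32
      = 0.012188 + 0.008796 + 0.074778 + 0.066044 + 0.123904 = 0.28571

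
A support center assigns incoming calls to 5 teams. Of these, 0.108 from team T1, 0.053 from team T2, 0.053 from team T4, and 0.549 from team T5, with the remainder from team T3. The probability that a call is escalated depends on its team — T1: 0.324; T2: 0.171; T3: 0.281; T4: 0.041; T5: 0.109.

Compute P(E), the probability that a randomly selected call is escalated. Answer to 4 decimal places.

0.1727

P(T3) = 1 − (0.108 + 0.053 + 0.053 + 0.549) = 0.237.
Using total probability over the partition,
P(E) = P(E|T1)·P(T1) + P(E|T2)·P(T2) + P(E|T3)·P(T3) + P(E|T4)·P(T4) + P(E|T5)·P(T5)
      = 0.324·0.108 + 0.171·0.053 + 0.281·0.237 + 0.041·0.053 + 0.109·0.549
      = 0.034992 + 0.009063 + 0.066597 + 0.002173 + 0.059841 = 0.172666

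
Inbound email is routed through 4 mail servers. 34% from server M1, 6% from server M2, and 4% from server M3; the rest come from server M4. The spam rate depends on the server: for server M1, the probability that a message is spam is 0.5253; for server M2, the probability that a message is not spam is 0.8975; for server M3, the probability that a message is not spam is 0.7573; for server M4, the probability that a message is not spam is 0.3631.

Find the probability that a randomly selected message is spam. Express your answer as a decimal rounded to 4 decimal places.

0.5511

P(M4) = 1 − (0.34 + 0.06 + 0.04) = 0.56.
P(S|M2) = 1 − 0.8975 = 0.1025.
P(S|M3) = 1 − 0.7573 = 0.2427.
P(S|M4) = 1 − 0.3631 = 0.6369.
P(S) = P(S|M1)·P(M1) + P(S|M2)·P(M2) + P(S|M3)·P(M3) + P(S|M4)·P(M4)
      = 0.5253·0.34 + 0.1025·0.06 + 0.2427·0.04 + 0.6369·0.56
      = 0.178602 + 0.00615 + 0.009708 + 0.356664 = 0.551124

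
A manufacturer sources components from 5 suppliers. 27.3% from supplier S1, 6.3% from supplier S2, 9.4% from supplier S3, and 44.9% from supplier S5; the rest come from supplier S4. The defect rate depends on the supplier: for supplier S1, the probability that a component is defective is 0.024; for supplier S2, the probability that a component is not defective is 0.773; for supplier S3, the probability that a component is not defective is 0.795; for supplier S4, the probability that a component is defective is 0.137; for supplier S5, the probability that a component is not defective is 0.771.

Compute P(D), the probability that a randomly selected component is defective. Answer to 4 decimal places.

0.1595

P(S4) = 1 − (0.273 + 0.063 + 0.094 + 0.449) = 0.121.
P(D|S2) = 1 − 0.773 = 0.227.
P(D|S3) = 1 − 0.795 = 0.205.
P(D|S5) = 1 − 0.771 = 0.229.
P(D) = P(D|S1)·P(S1) + P(D|S2)·P(S2) + P(D|S3)·P(S3) + P(D|S4)·P(S4) + P(D|S5)·P(S5)
      = 0.024·0.273 + 0.227·0.063 + 0.205·0.094 + 0.137·0.121 + 0.229·0.449
      = 0.006552 + 0.014301 + 0.01927 + 0.016577 + 0.102821 = 0.159521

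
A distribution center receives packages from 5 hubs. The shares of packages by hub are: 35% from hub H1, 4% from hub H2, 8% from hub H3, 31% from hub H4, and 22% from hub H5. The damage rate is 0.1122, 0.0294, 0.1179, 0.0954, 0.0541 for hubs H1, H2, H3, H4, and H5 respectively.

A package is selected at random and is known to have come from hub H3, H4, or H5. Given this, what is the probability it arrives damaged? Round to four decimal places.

P(D|S) ≈ 0.0835

Let S = {H3, H4, H5}.
P(S) = 0.08 + 0.31 + 0.22 = 0.61.
P(D ∩ S) = 0.1179·0.08 + 0.0954·0.31 + 0.0541·0.22 = 0.009432 + 0.029574 + 0.011902 = 0.050908.
P(D | S) = 0.050908 / 0.61 = 0.083456…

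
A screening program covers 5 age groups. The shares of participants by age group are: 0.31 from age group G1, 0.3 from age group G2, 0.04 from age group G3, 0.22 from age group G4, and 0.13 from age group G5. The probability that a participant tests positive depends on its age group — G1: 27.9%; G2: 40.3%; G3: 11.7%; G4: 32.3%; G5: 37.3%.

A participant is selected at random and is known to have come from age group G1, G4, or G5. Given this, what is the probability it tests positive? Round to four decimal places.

0.3122

Let S = {G1, G4, G5}.
P(S) = 0.31 + 0.22 + 0.13 = 0.66.
P(T ∩ S) = 0.279·0.31 + 0.323·0.22 + 0.373·0.13 = 0.08649 + 0.07106 + 0.04849 = 0.20604.
P(T | S) = 0.20604 / 0.66 = 0.312182…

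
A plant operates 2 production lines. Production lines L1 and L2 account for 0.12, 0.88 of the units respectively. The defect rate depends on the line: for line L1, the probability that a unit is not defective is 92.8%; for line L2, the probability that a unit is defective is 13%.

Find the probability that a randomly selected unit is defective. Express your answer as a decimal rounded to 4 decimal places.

P(D|L1) = 1 − 0.928 = 0.072.
P(D) = P(D|L1)·P(L1) + P(D|L2)·P(L2)
      = 0.072·0.12 + 0.13·0.88
      = 0.00864 + 0.1144 = 0.12304

P(D) ≈ 0.1230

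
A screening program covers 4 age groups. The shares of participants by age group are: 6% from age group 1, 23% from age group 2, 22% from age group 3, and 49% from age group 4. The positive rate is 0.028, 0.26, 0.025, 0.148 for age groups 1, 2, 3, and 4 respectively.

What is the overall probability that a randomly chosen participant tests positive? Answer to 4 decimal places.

P(T) ≈ 0.1395

By the law of total probability,
P(T) = P(T|1)·P(1) + P(T|2)·P(2) + P(T|3)·P(3) + P(T|4)·P(4)
      = 0.028·0.06 + 0.26·0.23 + 0.025·0.22 + 0.148·0.49
      = 0.00168 + 0.0598 + 0.0055 + 0.07252 = 0.1395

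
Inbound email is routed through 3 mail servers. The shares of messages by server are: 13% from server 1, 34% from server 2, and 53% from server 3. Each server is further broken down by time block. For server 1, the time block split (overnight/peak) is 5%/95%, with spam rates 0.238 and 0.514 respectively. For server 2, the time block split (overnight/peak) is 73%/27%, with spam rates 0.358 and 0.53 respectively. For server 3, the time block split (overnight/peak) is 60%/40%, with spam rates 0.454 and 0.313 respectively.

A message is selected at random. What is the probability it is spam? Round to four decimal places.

P(S|1) = 0.05·0.238 + 0.95·0.514 = 0.0119 + 0.4883 = 0.5002
P(S|2) = 0.73·0.358 + 0.27·0.53 = 0.26134 + 0.1431 = 0.40444
P(S|3) = 0.6·0.454 + 0.4·0.313 = 0.2724 + 0.1252 = 0.3976
Then overall,
P(S) = 0.13·0.5002 + 0.34·0.40444 + 0.53·0.3976
      = 0.065026 + 0.1375096 + 0.210728 = 0.4132636

0.4133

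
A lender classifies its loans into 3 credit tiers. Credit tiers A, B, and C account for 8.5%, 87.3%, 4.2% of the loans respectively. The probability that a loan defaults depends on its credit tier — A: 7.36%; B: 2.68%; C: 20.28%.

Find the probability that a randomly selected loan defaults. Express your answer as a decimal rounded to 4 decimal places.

P(D) ≈ 0.0382

P(D) = P(D|A)·P(A) + P(D|B)·P(B) + P(D|C)·P(C)
      = 0.0736·0.085 + 0.0268·0.873 + 0.2028·0.042
      = 0.006256 + 0.0233964 + 0.0085176 = 0.03817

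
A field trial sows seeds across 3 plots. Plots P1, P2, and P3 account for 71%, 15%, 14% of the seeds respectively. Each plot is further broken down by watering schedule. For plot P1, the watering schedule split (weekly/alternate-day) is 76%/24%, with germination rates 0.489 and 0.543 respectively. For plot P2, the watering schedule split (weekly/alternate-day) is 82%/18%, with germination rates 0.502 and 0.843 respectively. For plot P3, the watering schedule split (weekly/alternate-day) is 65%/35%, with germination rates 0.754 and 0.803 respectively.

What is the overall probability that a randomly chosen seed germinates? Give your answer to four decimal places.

0.5489

P(G|P1) = 0.76·0.489 + 0.24·0.543 = 0.37164 + 0.13032 = 0.50196
P(G|P2) = 0.82·0.502 + 0.18·0.843 = 0.41164 + 0.15174 = 0.56338
P(G|P3) = 0.65·0.754 + 0.35·0.803 = 0.4901 + 0.28105 = 0.77115
By total probability over the outer partition,
P(G) = 0.71·0.50196 + 0.15·0.56338 + 0.14·0.77115
      = 0.3563916 + 0.084507 + 0.107961 = 0.5488596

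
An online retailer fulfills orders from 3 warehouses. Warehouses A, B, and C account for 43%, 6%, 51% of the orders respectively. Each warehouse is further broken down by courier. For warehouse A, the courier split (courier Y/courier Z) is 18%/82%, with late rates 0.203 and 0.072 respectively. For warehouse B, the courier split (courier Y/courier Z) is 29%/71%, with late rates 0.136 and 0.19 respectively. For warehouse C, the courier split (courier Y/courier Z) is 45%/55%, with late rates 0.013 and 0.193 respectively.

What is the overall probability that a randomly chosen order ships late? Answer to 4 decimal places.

P(L|A) = 0.18·0.203 + 0.82·0.072 = 0.03654 + 0.05904 = 0.09558
P(L|B) = 0.29·0.136 + 0.71·0.19 = 0.03944 + 0.1349 = 0.17434
P(L|C) = 0.45·0.013 + 0.55·0.193 = 0.00585 + 0.10615 = 0.112
Then overall,
P(L) = 0.43·0.09558 + 0.06·0.17434 + 0.51·0.112
      = 0.0410994 + 0.0104604 + 0.05712 = 0.1086798

0.1087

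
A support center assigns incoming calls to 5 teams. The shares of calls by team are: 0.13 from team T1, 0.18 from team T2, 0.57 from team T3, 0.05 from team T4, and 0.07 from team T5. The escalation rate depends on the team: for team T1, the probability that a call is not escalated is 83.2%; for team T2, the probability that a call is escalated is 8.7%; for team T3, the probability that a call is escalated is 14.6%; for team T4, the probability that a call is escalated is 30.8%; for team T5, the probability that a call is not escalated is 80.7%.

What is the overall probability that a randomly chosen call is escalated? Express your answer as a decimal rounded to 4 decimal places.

P(E|T1) = 1 − 0.832 = 0.168.
P(E|T5) = 1 − 0.807 = 0.193.
P(E) = P(E|T1)·P(T1) + P(E|T2)·P(T2) + P(E|T3)·P(T3) + P(E|T4)·P(T4) + P(E|T5)·P(T5)
      = 0.168·0.13 + 0.087·0.18 + 0.146·0.57 + 0.308·0.05 + 0.193·0.07
      = 0.02184 + 0.01566 + 0.08322 + 0.0154 + 0.01351 = 0.14963

0.1496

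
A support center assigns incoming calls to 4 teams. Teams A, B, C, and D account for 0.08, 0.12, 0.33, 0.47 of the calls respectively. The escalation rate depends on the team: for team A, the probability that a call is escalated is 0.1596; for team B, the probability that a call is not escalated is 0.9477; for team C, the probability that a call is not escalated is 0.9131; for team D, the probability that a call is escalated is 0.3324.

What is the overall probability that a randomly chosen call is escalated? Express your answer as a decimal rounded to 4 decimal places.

P(E|B) = 1 − 0.9477 = 0.0523.
P(E|C) = 1 − 0.9131 = 0.0869.
Using total probability over the partition,
P(E) = P(E|A)·P(A) + P(E|B)·P(B) + P(E|C)·P(C) + P(E|D)·P(D)
      = 0.1596·0.08 + 0.0523·0.12 + 0.0869·0.33 + 0.3324·0.47
      = 0.012768 + 0.006276 + 0.028677 + 0.156228 = 0.203949

P(E) ≈ 0.2039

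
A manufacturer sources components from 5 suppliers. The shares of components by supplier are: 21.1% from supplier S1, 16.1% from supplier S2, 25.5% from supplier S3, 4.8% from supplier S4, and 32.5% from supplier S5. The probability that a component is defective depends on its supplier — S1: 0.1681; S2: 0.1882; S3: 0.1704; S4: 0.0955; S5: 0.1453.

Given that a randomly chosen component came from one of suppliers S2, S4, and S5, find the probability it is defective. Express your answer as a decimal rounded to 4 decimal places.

Let S = {S2, S4, S5}.
P(S) = 0.161 + 0.048 + 0.325 = 0.534.
P(D ∩ S) = 0.1882·0.161 + 0.0955·0.048 + 0.1453·0.325 = 0.0303002 + 0.004584 + 0.0472225 = 0.0821067.
P(D | S) = 0.0821067 / 0.534 = 0.153758…

0.1538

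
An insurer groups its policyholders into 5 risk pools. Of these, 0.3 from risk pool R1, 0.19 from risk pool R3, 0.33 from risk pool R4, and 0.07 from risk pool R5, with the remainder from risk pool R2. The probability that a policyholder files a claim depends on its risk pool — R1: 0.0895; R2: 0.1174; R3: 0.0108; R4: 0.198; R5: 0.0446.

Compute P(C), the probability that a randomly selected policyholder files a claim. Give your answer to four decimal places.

0.1103

P(R2) = 1 − (0.3 + 0.19 + 0.33 + 0.07) = 0.11.
Using total probability over the partition,
P(C) = P(C|R1)·P(R1) + P(C|R2)·P(R2) + P(C|R3)·P(R3) + P(C|R4)·P(R4) + P(C|R5)·P(R5)
      = 0.0895·0.3 + 0.1174·0.11 + 0.0108·0.19 + 0.198·0.33 + 0.0446·0.07
      = 0.02685 + 0.012914 + 0.002052 + 0.06534 + 0.003122 = 0.110278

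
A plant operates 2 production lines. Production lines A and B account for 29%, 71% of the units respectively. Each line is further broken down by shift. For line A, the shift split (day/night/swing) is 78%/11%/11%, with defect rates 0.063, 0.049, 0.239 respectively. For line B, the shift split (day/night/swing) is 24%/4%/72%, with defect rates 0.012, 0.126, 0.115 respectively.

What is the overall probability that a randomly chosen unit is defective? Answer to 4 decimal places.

P(D|A) = 0.78·0.063 + 0.11·0.049 + 0.11·0.239 = 0.04914 + 0.00539 + 0.02629 = 0.08082
P(D|B) = 0.24·0.012 + 0.04·0.126 + 0.72·0.115 = 0.00288 + 0.00504 + 0.0828 = 0.09072
By total probability over the outer partition,
P(D) = 0.29·0.08082 + 0.71·0.09072
      = 0.0234378 + 0.0644112 = 0.087849

P(D) ≈ 0.0878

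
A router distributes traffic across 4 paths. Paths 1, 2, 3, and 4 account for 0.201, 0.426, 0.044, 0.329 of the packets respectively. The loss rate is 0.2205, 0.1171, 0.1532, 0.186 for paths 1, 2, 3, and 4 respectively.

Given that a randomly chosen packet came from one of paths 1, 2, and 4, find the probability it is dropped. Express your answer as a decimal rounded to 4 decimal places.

P(L|S) ≈ 0.1626

Let S = {1, 2, 4}.
P(S) = 0.201 + 0.426 + 0.329 = 0.956.
P(L ∩ S) = 0.2205·0.201 + 0.1171·0.426 + 0.186·0.329 = 0.0443205 + 0.0498846 + 0.061194 = 0.1553991.
P(L | S) = 0.1553991 / 0.956 = 0.162551…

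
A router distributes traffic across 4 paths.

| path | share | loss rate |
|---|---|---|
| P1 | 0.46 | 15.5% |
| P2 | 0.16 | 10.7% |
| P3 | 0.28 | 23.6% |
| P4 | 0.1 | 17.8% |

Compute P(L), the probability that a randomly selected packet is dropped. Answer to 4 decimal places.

P(L) = P(L|P1)·P(P1) + P(L|P2)·P(P2) + P(L|P3)·P(P3) + P(L|P4)·P(P4)
      = 0.155·0.46 + 0.107·0.16 + 0.236·0.28 + 0.178·0.1
      = 0.0713 + 0.01712 + 0.06608 + 0.0178 = 0.1723

P(L) ≈ 0.1723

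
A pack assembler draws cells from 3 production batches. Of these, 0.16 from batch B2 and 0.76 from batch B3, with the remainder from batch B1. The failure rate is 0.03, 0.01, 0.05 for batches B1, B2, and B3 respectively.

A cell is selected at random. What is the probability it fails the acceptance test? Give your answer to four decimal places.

P(F) ≈ 0.0420

P(B1) = 1 − (0.16 + 0.76) = 0.08.
Summing over the partition,
P(F) = P(F|B1)·P(B1) + P(F|B2)·P(B2) + P(F|B3)·P(B3)
      = 0.03·0.08 + 0.01·0.16 + 0.05·0.76
      = 0.0024 + 0.0016 + 0.038 = 0.042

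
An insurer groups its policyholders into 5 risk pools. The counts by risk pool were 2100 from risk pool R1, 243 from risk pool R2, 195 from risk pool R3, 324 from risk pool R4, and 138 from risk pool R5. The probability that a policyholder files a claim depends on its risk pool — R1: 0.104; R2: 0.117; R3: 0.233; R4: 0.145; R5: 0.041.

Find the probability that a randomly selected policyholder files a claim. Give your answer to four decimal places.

Total: 2100 + 243 + 195 + 324 + 138 = 3000.
P(R1) = 2100/3000 = 0.7. P(R2) = 243/3000 = 0.081. P(R3) = 195/3000 = 0.065. P(R4) = 324/3000 = 0.108. P(R5) = 138/3000 = 0.046.
P(C) = P(C|R1)·P(R1) + P(C|R2)·P(R2) + P(C|R3)·P(R3) + P(C|R4)·P(R4) + P(C|R5)·P(R5)
      = 0.104·0.7 + 0.117·0.081 + 0.233·0.065 + 0.145·0.108 + 0.041·0.046
      = 0.0728 + 0.009477 + 0.015145 + 0.01566 + 0.001886 = 0.114968

0.1150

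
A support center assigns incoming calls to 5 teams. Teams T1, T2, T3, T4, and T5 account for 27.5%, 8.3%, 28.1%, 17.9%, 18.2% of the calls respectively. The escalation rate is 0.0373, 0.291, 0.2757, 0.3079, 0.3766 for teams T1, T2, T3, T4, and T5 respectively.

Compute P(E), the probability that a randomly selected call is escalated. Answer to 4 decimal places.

P(E) = P(E|T1)·P(T1) + P(E|T2)·P(T2) + P(E|T3)·P(T3) + P(E|T4)·P(T4) + P(E|T5)·P(T5)
      = 0.0373·0.275 + 0.291·0.083 + 0.2757·0.281 + 0.3079·0.179 + 0.3766·0.182
      = 0.0102575 + 0.024153 + 0.0774717 + 0.0551141 + 0.0685412 = 0.2355375

P(E) ≈ 0.2355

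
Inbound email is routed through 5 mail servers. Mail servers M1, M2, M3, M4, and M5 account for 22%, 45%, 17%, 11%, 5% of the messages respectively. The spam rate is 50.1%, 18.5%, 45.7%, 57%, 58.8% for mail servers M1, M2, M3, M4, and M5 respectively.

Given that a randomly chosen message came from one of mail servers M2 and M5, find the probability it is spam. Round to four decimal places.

P(S|J) ≈ 0.2253

Let J = {M2, M5}.
P(J) = 0.45 + 0.05 = 0.5.
P(S ∩ J) = 0.185·0.45 + 0.588·0.05 = 0.08325 + 0.0294 = 0.11265.
P(S | J) = 0.11265 / 0.5 = 0.225300…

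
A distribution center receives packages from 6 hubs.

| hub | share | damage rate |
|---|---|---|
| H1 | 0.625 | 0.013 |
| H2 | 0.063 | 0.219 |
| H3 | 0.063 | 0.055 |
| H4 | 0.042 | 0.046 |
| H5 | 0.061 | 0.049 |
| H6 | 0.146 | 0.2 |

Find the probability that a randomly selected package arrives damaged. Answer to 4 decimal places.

P(D) ≈ 0.0595

Summing over the partition,
P(D) = P(D|H1)·P(H1) + P(D|H2)·P(H2) + P(D|H3)·P(H3) + P(D|H4)·P(H4) + P(D|H5)·P(H5) + P(D|H6)·P(H6)
      = 0.013·0.625 + 0.219·0.063 + 0.055·0.063 + 0.046·0.042 + 0.049·0.061 + 0.2·0.146
      = 0.008125 + 0.013797 + 0.003465 + 0.001932 + 0.002989 + 0.0292 = 0.059508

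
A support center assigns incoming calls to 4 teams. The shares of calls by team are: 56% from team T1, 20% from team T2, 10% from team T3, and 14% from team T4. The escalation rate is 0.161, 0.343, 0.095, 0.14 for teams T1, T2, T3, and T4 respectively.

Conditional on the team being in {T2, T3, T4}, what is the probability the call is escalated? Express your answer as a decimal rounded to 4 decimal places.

Let S = {T2, T3, T4}.
P(S) = 0.2 + 0.1 + 0.14 = 0.44.
P(E ∩ S) = 0.343·0.2 + 0.095·0.1 + 0.14·0.14 = 0.0686 + 0.0095 + 0.0196 = 0.0977.
P(E | S) = 0.0977 / 0.44 = 0.222045…

0.2220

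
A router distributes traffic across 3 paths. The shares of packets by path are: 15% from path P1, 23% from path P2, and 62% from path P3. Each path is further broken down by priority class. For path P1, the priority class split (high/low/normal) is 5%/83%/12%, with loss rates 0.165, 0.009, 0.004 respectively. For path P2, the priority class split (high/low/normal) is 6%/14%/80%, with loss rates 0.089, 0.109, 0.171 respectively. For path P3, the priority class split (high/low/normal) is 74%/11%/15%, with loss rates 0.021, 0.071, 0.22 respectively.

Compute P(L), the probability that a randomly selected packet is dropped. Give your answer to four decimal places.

P(L) ≈ 0.0736

P(L|P1) = 0.05·0.165 + 0.83·0.009 + 0.12·0.004 = 0.00825 + 0.00747 + 0.00048 = 0.0162
P(L|P2) = 0.06·0.089 + 0.14·0.109 + 0.8·0.171 = 0.00534 + 0.01526 + 0.1368 = 0.1574
P(L|P3) = 0.74·0.021 + 0.11·0.071 + 0.15·0.22 = 0.01554 + 0.00781 + 0.033 = 0.05635
Then overall,
P(L) = 0.15·0.0162 + 0.23·0.1574 + 0.62·0.05635
      = 0.00243 + 0.036202 + 0.034937 = 0.073569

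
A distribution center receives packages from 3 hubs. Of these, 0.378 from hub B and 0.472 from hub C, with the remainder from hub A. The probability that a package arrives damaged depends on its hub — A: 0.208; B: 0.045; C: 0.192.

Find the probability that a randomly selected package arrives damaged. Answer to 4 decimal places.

P(A) = 1 − (0.378 + 0.472) = 0.15.
P(D) = P(D|A)·P(A) + P(D|B)·P(B) + P(D|C)·P(C)
      = 0.208·0.15 + 0.045·0.378 + 0.192·0.472
      = 0.0312 + 0.01701 + 0.090624 = 0.138834

0.1388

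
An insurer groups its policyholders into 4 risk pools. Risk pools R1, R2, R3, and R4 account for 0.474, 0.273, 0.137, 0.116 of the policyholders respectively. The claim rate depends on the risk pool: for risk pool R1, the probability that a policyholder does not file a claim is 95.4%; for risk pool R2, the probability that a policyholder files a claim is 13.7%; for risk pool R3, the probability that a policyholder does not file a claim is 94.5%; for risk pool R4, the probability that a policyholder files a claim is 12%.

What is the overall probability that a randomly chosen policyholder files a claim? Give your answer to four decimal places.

P(C|R1) = 1 − 0.954 = 0.046.
P(C|R3) = 1 − 0.945 = 0.055.
By the law of total probability,
P(C) = P(C|R1)·P(R1) + P(C|R2)·P(R2) + P(C|R3)·P(R3) + P(C|R4)·P(R4)
      = 0.046·0.474 + 0.137·0.273 + 0.055·0.137 + 0.12·0.116
      = 0.021804 + 0.037401 + 0.007535 + 0.01392 = 0.08066

P(C) ≈ 0.0807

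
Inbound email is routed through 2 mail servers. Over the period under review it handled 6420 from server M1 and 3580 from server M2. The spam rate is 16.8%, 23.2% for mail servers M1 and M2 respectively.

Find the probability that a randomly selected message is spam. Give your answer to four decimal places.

Total: 6420 + 3580 = 10000.
P(M1) = 6420/10000 = 0.642. P(M2) = 3580/10000 = 0.358.
P(S) = P(S|M1)·P(M1) + P(S|M2)·P(M2)
      = 0.168·0.642 + 0.232·0.358
      = 0.107856 + 0.083056 = 0.190912

0.1909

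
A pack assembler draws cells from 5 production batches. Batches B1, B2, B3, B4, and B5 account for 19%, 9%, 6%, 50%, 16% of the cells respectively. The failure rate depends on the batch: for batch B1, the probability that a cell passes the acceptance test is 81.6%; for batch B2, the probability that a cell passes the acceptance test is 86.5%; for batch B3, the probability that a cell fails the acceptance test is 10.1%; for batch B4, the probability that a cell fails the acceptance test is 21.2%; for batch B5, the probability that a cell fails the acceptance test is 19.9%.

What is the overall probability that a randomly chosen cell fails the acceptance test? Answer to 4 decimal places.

P(F) ≈ 0.1910

P(F|B1) = 1 − 0.816 = 0.184.
P(F|B2) = 1 − 0.865 = 0.135.
P(F) = P(F|B1)·P(B1) + P(F|B2)·P(B2) + P(F|B3)·P(B3) + P(F|B4)·P(B4) + P(F|B5)·P(B5)
      = 0.184·0.19 + 0.135·0.09 + 0.101·0.06 + 0.212·0.5 + 0.199·0.16
      = 0.03496 + 0.01215 + 0.00606 + 0.106 + 0.03184 = 0.19101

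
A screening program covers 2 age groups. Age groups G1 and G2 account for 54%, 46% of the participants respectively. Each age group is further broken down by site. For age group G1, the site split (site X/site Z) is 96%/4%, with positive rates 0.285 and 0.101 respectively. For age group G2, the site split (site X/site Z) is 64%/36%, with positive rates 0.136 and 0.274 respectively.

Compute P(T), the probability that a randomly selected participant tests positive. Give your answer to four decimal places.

0.2353

P(T|G1) = 0.96·0.285 + 0.04·0.101 = 0.2736 + 0.00404 = 0.27764
P(T|G2) = 0.64·0.136 + 0.36·0.274 = 0.08704 + 0.09864 = 0.18568
Then overall,
P(T) = 0.54·0.27764 + 0.46·0.18568
      = 0.1499256 + 0.0854128 = 0.2353384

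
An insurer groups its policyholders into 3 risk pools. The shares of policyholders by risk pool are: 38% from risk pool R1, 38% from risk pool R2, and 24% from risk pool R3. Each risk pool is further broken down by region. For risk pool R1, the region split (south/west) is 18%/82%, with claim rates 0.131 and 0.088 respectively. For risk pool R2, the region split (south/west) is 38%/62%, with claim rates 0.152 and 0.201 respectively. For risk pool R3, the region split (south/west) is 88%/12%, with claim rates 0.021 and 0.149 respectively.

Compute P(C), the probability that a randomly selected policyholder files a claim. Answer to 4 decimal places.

P(C|R1) = 0.18·0.131 + 0.82·0.088 = 0.02358 + 0.07216 = 0.09574
P(C|R2) = 0.38·0.152 + 0.62·0.201 = 0.05776 + 0.12462 = 0.18238
P(C|R3) = 0.88·0.021 + 0.12·0.149 = 0.01848 + 0.01788 = 0.03636
Then overall,
P(C) = 0.38·0.09574 + 0.38·0.18238 + 0.24·0.03636
      = 0.0363812 + 0.0693044 + 0.0087264 = 0.114412

0.1144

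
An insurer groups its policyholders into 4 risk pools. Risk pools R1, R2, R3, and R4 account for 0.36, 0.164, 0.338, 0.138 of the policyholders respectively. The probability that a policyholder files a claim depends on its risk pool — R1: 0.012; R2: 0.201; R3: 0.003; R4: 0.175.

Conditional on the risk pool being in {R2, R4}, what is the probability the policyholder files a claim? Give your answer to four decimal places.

0.1891

Let S = {R2, R4}.
P(S) = 0.164 + 0.138 = 0.302.
P(C ∩ S) = 0.201·0.164 + 0.175·0.138 = 0.032964 + 0.02415 = 0.057114.
P(C | S) = 0.057114 / 0.302 = 0.189119…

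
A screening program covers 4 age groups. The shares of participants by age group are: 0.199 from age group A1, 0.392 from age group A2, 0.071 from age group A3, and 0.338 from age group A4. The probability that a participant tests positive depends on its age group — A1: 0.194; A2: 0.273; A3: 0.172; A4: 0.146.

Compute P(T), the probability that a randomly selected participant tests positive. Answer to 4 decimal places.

P(T) = P(T|A1)·P(A1) + P(T|A2)·P(A2) + P(T|A3)·P(A3) + P(T|A4)·P(A4)
      = 0.194·0.199 + 0.273·0.392 + 0.172·0.071 + 0.146·0.338
      = 0.038606 + 0.107016 + 0.012212 + 0.049348 = 0.207182

0.2072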